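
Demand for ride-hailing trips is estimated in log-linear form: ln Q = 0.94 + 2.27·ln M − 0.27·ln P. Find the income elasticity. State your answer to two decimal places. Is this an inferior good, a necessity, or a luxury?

2.27 (luxury)

In a log-linear demand, the coefficient on ln M is the income elasticity.
So η = 2.27.
η > 1 ⇒ luxury.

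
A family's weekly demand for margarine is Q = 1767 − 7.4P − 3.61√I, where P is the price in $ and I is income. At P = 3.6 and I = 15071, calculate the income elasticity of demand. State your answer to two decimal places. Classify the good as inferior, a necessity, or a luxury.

At P = 3.6, I = 15071: Q = 1297.182.
Holding P constant, ∂Q/∂I = -3.61/(2√I) = -0.014703.
η_I = (∂Q/∂I)·(I/Q) = -0.014703 × (15071/1297.182) = -0.17.
Since η < 0, this is an inferior good.

-0.17 (inferior good)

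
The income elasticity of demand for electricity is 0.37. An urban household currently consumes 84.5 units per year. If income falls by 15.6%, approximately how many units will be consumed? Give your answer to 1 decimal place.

%ΔQ ≈ η × %ΔI = 0.37 × (-15.6%) = -5.772%.
New Q ≈ 84.5 × (1 − 0.05772) = 79.6.

79.6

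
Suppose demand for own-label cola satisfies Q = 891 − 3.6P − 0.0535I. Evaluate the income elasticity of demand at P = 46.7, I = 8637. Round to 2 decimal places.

At P = 46.7, I = 8637: Q = 260.801.
Holding P constant, ∂Q/∂I = −0.0535.
η_I = (∂Q/∂I)·(I/Q) = -0.0535 × (8637/260.801) = -1.77.

-1.77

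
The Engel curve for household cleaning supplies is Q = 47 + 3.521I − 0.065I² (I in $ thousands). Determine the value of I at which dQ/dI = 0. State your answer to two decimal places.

dQ/dI = 3.521 − 0.13I.
The good is inferior where dQ/dI < 0. Setting dQ/dI = 0 gives I = 3.521 / 0.13 = 27.08.

27.08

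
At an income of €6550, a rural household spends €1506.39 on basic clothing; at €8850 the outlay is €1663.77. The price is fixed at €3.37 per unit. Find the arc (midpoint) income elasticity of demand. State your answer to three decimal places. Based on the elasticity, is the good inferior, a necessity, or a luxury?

0.332 (necessity)

With a constant price, Q₁ = 1506.39/3.37 = 447.000 and Q₂ = 1663.77/3.37 = 493.700 (equivalently, work directly with expenditure since P cancels).
Midpoint %ΔQ = (1663.77 − 1506.39)/1585.08 = 0.09929; midpoint %ΔI = (8850 − 6550)/7700 = 0.29870.
η = 0.09929 / 0.29870 = 0.332.
0 < η < 1 ⇒ necessity.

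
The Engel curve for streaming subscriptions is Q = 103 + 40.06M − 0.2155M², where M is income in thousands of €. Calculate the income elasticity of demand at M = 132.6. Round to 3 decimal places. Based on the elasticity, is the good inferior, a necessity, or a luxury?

-1.394 (inferior good)

At M = 132.6: Q = 1625.8712.
dQ/dM = 40.06 − 0.431M = -17.09060.
η = (dQ/dM)·(M/Q) = -17.09060 × (132.6/1625.8712) = -1.394.
η < 0 ⇒ inferior good.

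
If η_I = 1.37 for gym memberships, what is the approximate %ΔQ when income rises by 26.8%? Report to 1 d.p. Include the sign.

36.7%

%ΔQ ≈ η × %ΔI = 1.37 × 26.8% = 36.7%.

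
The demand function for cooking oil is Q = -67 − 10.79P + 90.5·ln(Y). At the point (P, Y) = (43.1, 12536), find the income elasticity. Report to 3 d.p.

0.281

At P = 43.1, Y = 12536: Q = 321.942.
Holding P constant, ∂Q/∂Y = 90.5/Y = 0.00721921.
η_Y = (∂Q/∂Y)·(Y/Q) = 0.00721921 × (12536/321.942) = 0.281.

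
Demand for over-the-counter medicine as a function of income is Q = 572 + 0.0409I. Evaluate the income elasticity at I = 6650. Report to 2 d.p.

At I = 6650: Q = 843.985.
dQ/dI = 0.0409.
η = (dQ/dI)·(I/Q) = 0.0409 × (6650/843.985) = 0.32.

0.32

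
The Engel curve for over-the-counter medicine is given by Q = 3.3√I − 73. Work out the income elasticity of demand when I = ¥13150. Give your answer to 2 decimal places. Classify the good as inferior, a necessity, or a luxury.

At I = 13150: Q = 305.422.
dQ/dI = 3.3/(2√I) = 0.0143887 at this income.
η = (dQ/dI)·(I/Q) = 0.0143887 × (13150/305.422) = 0.62.
Since 0 < η < 1, the good is a necessity.

0.62 (necessity)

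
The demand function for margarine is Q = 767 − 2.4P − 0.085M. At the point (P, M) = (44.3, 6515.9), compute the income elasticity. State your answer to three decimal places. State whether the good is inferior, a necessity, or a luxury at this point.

-5.184 (inferior good)

At P = 44.3, M = 6515.9: Q = 106.829.
Holding P constant, ∂Q/∂M = −0.085.
η_M = (∂Q/∂M)·(M/Q) = -0.085 × (6515.9/106.829) = -5.184.
Since η < 0, this is an inferior good.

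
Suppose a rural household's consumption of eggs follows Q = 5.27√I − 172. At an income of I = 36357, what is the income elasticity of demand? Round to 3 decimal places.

0.603

At I = 36357: Q = 832.858.
dQ/dI = 5.27/(2√I) = 0.0138193 at this income.
η = (dQ/dI)·(I/Q) = 0.0138193 × (36357/832.858) = 0.603.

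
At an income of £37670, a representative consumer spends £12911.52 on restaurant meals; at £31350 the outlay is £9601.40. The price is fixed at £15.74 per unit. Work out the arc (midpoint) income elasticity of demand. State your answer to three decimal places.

1.606

With a constant price, Q₁ = 12911.52/15.74 = 820.300 and Q₂ = 9601.40/15.74 = 610.000 (equivalently, work directly with expenditure since P cancels).
Midpoint %ΔQ = (9601.40 − 12911.52)/11256.46 = -0.29406; midpoint %ΔI = (31350 − 37670)/34510 = -0.18314.
η = -0.29406 / -0.18314 = 1.606.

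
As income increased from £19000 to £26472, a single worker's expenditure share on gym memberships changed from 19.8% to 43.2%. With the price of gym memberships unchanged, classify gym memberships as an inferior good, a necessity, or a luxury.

luxury

The budget share rises as income rises, so η > 1.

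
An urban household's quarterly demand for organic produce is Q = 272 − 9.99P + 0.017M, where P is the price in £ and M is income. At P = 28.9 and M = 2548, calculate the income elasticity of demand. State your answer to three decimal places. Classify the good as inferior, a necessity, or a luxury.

1.628 (luxury)

At P = 28.9, M = 2548: Q = 26.605.
Holding P constant, ∂Q/∂M = 0.017.
η_M = (∂Q/∂M)·(M/Q) = 0.017 × (2548/26.605) = 1.628.
Since η > 1, this is a luxury.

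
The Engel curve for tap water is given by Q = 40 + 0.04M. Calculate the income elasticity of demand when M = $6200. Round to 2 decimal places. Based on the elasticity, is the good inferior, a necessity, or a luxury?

0.86 (necessity)

At M = 6200: Q = 288.000.
dQ/dM = 0.04.
η = (dQ/dM)·(M/Q) = 0.04 × (6200/288.000) = 0.86.
Since 0 < η < 1, the good is a necessity.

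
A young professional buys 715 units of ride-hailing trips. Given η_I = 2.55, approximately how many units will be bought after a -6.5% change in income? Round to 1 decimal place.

%ΔQ ≈ η × %ΔI = 2.55 × (-6.5%) = -16.575%.
New Q ≈ 715 × (1 − 0.16575) = 596.5.

596.5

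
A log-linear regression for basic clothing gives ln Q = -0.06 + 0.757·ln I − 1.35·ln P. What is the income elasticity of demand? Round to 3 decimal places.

In a log-linear demand, the coefficient on ln I is the income elasticity.
So η = 0.757.

0.757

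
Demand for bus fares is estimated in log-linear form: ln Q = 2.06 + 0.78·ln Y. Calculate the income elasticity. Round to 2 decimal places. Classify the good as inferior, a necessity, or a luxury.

0.78 (necessity)

In a log-linear demand, the coefficient on ln Y is the income elasticity.
So η = 0.78.
0 < η < 1 ⇒ necessity.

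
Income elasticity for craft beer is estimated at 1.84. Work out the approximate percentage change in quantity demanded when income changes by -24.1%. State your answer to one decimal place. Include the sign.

-44.3%

%ΔQ ≈ η × %ΔI = 1.84 × (-24.1%) = -44.3%.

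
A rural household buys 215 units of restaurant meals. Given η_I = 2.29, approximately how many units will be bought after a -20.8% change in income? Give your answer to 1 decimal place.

%ΔQ ≈ η × %ΔI = 2.29 × (-20.8%) = -47.632%.
New Q ≈ 215 × (1 − 0.47632) = 112.6.

112.6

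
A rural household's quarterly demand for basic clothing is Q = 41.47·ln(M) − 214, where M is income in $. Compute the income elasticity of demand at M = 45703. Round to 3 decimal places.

At M = 45703: Q = 230.970.
dQ/dM = 41.47/M = 0.00090738 at this income.
η = (dQ/dM)·(M/Q) = 0.00090738 × (45703/230.970) = 0.180.

0.180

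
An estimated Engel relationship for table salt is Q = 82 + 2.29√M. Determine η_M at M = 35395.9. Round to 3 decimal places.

At M = 35395.9: Q = 512.836.
dQ/dM = 2.29/(2√M) = 0.00608596 at this income.
η = (dQ/dM)·(M/Q) = 0.00608596 × (35395.9/512.836) = 0.420.

0.420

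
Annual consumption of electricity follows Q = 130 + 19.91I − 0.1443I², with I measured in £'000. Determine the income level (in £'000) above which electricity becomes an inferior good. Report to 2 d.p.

68.99

dQ/dI = 19.91 − 0.2886I.
The good is inferior where dQ/dI < 0. Setting dQ/dI = 0 gives I = 19.91 / 0.2886 = 68.99.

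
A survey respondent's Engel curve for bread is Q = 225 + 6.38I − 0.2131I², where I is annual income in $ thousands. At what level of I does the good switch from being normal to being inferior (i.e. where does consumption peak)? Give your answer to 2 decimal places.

dQ/dI = 6.38 − 0.4262I.
The good is inferior where dQ/dI < 0. Setting dQ/dI = 0 gives I = 6.38 / 0.4262 = 14.97.

14.97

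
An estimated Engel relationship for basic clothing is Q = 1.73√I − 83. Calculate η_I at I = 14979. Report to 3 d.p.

At I = 14979: Q = 128.732.
dQ/dI = 1.73/(2√I) = 0.00706764 at this income.
η = (dQ/dI)·(I/Q) = 0.00706764 × (14979/128.732) = 0.822.

0.822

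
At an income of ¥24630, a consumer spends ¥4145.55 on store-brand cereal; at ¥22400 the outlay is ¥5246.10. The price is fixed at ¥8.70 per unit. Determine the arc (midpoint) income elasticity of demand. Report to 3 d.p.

With a constant price, Q₁ = 4145.55/8.70 = 476.500 and Q₂ = 5246.10/8.70 = 603.000 (equivalently, work directly with expenditure since P cancels).
Midpoint %ΔQ = (5246.10 − 4145.55)/4695.83 = 0.23437; midpoint %ΔI = (22400 − 24630)/23515 = -0.09483.
η = 0.23437 / -0.09483 = -2.471.

-2.471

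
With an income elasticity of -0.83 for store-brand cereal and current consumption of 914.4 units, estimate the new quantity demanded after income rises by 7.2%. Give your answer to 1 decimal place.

859.8

%ΔQ ≈ η × %ΔI = -0.83 × 7.2% = -5.976%.
New Q ≈ 914.4 × (1 − 0.05976) = 859.8.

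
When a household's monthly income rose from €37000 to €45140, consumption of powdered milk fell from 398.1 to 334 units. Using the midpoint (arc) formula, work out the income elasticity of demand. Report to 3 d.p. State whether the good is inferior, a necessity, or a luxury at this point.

ΔQ = 334 − 398.1 = -64.1; midpoint Q̄ = (398.1 + 334)/2 = 366.05.
ΔI = 45140 − 37000 = 8140; midpoint Ī = (37000 + 45140)/2 = 41070.
η = (ΔQ/Q̄) ÷ (ΔI/Ī) = (-64.1/366.05) ÷ (8140/41070) = -0.884.
η < 0 ⇒ inferior good.

-0.884 (inferior good)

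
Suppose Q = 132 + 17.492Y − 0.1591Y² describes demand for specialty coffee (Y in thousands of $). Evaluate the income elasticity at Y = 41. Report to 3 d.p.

0.313

At Y = 41: Q = 581.7249.
dQ/dY = 17.492 − 0.3182Y = 4.44580.
η = (dQ/dY)·(Y/Q) = 4.44580 × (41/581.7249) = 0.313.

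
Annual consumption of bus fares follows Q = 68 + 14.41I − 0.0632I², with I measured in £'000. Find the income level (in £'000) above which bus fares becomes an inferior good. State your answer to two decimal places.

114.00

dQ/dI = 14.41 − 0.1264I.
The good is inferior where dQ/dI < 0. Setting dQ/dI = 0 gives I = 14.41 / 0.1264 = 114.00.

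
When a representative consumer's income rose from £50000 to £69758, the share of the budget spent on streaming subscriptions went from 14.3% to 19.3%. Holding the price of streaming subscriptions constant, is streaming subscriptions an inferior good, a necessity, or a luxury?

The budget share rises as income rises, so η > 1.

luxury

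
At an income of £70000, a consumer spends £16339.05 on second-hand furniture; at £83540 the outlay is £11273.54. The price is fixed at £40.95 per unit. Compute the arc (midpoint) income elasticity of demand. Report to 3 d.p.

-2.080

With a constant price, Q₁ = 16339.05/40.95 = 399.000 and Q₂ = 11273.54/40.95 = 275.300 (equivalently, work directly with expenditure since P cancels).
Midpoint %ΔQ = (11273.54 − 16339.05)/13806.30 = -0.36690; midpoint %ΔI = (83540 − 70000)/76770 = 0.17637.
η = -0.36690 / 0.17637 = -2.080.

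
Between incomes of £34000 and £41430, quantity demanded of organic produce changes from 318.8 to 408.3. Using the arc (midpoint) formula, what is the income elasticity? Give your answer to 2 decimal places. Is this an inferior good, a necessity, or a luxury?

ΔQ = 408.3 − 318.8 = 89.5; midpoint Q̄ = (318.8 + 408.3)/2 = 363.55.
ΔI = 41430 − 34000 = 7430; midpoint Ī = (34000 + 41430)/2 = 37715.
η = (ΔQ/Q̄) ÷ (ΔI/Ī) = (89.5/363.55) ÷ (7430/37715) = 1.25.
η > 1 ⇒ luxury.

1.25 (luxury)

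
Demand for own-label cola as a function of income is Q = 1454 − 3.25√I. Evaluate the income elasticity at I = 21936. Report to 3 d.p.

-0.247

At I = 21936: Q = 972.649.
dQ/dI = -3.25/(2√I) = -0.0109717 at this income.
η = (dQ/dI)·(I/Q) = -0.0109717 × (21936/972.649) = -0.247.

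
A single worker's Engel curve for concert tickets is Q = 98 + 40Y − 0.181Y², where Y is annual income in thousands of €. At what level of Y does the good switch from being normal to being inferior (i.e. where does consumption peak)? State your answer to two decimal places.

dQ/dY = 40 − 0.362Y.
The good is inferior where dQ/dY < 0. Setting dQ/dY = 0 gives Y = 40 / 0.362 = 110.50.

110.50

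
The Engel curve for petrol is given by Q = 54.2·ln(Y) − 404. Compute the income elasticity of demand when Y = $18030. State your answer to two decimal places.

0.43

At Y = 18030: Q = 127.149.
dQ/dY = 54.2/Y = 0.0030061 at this income.
η = (dQ/dY)·(Y/Q) = 0.0030061 × (18030/127.149) = 0.43.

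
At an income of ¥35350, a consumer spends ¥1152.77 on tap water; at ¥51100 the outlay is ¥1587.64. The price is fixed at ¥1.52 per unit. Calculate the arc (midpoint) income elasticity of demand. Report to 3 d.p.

0.871

With a constant price, Q₁ = 1152.77/1.52 = 758.401 and Q₂ = 1587.64/1.52 = 1044.500 (equivalently, work directly with expenditure since P cancels).
Midpoint %ΔQ = (1587.64 − 1152.77)/1370.21 = 0.31738; midpoint %ΔI = (51100 − 35350)/43225 = 0.36437.
η = 0.31738 / 0.36437 = 0.871.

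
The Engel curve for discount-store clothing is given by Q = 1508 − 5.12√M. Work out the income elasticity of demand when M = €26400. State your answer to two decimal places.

-0.62

At M = 26400: Q = 676.098.
dQ/dM = -5.12/(2√M) = -0.0157557 at this income.
η = (dQ/dM)·(M/Q) = -0.0157557 × (26400/676.098) = -0.62.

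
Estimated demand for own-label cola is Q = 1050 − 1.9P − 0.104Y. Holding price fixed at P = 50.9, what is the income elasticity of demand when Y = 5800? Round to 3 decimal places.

-1.723

At P = 50.9, Y = 5800: Q = 350.090.
Holding P constant, ∂Q/∂Y = −0.104.
η_Y = (∂Q/∂Y)·(Y/Q) = -0.104 × (5800/350.090) = -1.723.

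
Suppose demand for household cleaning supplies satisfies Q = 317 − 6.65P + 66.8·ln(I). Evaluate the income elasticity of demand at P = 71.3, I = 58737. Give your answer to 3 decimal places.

0.116

At P = 71.3, I = 58737: Q = 576.374.
Holding P constant, ∂Q/∂I = 66.8/I = 0.00113727.
η_I = (∂Q/∂I)·(I/Q) = 0.00113727 × (58737/576.374) = 0.116.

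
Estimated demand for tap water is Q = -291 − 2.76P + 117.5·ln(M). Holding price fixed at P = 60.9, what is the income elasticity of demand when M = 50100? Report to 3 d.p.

0.145

At P = 60.9, M = 50100: Q = 812.475.
Holding P constant, ∂Q/∂M = 117.5/M = 0.00234531.
η_M = (∂Q/∂M)·(M/Q) = 0.00234531 × (50100/812.475) = 0.145.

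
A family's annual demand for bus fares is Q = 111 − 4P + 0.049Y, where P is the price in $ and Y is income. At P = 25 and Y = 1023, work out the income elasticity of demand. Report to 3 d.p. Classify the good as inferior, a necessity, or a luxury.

0.820 (necessity)

At P = 25, Y = 1023: Q = 61.127.
Holding P constant, ∂Q/∂Y = 0.049.
η_Y = (∂Q/∂Y)·(Y/Q) = 0.049 × (1023/61.127) = 0.820.
Since 0 < η < 1, this is a necessity.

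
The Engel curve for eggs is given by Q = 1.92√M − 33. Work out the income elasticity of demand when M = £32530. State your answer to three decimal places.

0.553

At M = 32530: Q = 313.293.
dQ/dM = 1.92/(2√M) = 0.00532267 at this income.
η = (dQ/dM)·(M/Q) = 0.00532267 × (32530/313.293) = 0.553.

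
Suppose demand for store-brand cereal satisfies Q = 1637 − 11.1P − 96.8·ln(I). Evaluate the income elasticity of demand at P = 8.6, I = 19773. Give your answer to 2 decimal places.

-0.17

At P = 8.6, I = 19773: Q = 583.987.
Holding P constant, ∂Q/∂I = -96.8/I = -0.00489556.
η_I = (∂Q/∂I)·(I/Q) = -0.00489556 × (19773/583.987) = -0.17.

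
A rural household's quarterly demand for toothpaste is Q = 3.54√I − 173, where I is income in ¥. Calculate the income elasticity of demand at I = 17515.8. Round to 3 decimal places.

0.793

At I = 17515.8: Q = 295.509.
dQ/dI = 3.54/(2√I) = 0.0133739 at this income.
η = (dQ/dI)·(I/Q) = 0.0133739 × (17515.8/295.509) = 0.793.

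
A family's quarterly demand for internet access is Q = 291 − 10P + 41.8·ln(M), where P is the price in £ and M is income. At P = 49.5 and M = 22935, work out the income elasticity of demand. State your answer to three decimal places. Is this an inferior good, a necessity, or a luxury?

0.194 (necessity)

At P = 49.5, M = 22935: Q = 215.690.
Holding P constant, ∂Q/∂M = 41.8/M = 0.00182254.
η_M = (∂Q/∂M)·(M/Q) = 0.00182254 × (22935/215.690) = 0.194.
Since 0 < η < 1, this is a necessity.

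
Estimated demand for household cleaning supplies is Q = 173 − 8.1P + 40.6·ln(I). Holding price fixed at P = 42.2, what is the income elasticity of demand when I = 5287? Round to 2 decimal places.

At P = 42.2, I = 5287: Q = 179.244.
Holding P constant, ∂Q/∂I = 40.6/I = 0.00767921.
η_I = (∂Q/∂I)·(I/Q) = 0.00767921 × (5287/179.244) = 0.23.

0.23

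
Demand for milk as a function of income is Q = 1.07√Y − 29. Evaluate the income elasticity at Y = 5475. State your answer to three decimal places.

0.789

At Y = 5475: Q = 50.173.
dQ/dY = 1.07/(2√Y) = 0.00723039 at this income.
η = (dQ/dY)·(Y/Q) = 0.00723039 × (5475/50.173) = 0.789.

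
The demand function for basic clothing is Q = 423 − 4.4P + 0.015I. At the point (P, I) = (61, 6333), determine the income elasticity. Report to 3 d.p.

0.381

At P = 61, I = 6333: Q = 249.595.
Holding P constant, ∂Q/∂I = 0.015.
η_I = (∂Q/∂I)·(I/Q) = 0.015 × (6333/249.595) = 0.381.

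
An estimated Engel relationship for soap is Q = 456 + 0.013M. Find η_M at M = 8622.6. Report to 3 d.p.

At M = 8622.6: Q = 568.094.
dQ/dM = 0.013.
η = (dQ/dM)·(M/Q) = 0.013 × (8622.6/568.094) = 0.197.

0.197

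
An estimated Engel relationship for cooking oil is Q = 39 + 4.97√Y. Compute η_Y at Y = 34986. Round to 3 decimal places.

At Y = 34986: Q = 968.616.
dQ/dY = 4.97/(2√Y) = 0.0132855 at this income.
η = (dQ/dY)·(Y/Q) = 0.0132855 × (34986/968.616) = 0.480.

0.480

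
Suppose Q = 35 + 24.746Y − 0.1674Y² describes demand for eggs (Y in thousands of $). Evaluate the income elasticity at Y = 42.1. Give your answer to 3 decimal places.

At Y = 42.1: Q = 780.1052.
dQ/dY = 24.746 − 0.3348Y = 10.65092.
η = (dQ/dY)·(Y/Q) = 10.65092 × (42.1/780.1052) = 0.575.

0.575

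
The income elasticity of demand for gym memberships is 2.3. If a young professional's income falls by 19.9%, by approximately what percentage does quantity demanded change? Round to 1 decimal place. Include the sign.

%ΔQ ≈ η × %ΔI = 2.3 × (-19.9%) = -45.8%.

-45.8%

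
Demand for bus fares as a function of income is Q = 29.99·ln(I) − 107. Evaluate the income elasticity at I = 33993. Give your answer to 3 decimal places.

At I = 33993: Q = 205.913.
dQ/dI = 29.99/I = 0.00088224 at this income.
η = (dQ/dI)·(I/Q) = 0.00088224 × (33993/205.913) = 0.146.

0.146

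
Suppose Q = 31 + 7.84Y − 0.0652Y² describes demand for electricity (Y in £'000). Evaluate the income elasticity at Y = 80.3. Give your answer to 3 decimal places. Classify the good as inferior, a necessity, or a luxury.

At Y = 80.3: Q = 240.1365.
dQ/dY = 7.84 − 0.1304Y = -2.63112.
η = (dQ/dY)·(Y/Q) = -2.63112 × (80.3/240.1365) = -0.880.
η < 0 ⇒ inferior good.

-0.880 (inferior good)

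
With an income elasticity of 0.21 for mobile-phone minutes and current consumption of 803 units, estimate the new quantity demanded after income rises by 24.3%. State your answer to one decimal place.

%ΔQ ≈ η × %ΔI = 0.21 × 24.3% = 5.103%.
New Q ≈ 803 × (1 + 0.05103) = 844.0.

844.0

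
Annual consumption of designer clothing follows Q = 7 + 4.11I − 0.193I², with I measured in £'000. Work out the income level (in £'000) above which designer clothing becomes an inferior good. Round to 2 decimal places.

dQ/dI = 4.11 − 0.386I.
The good is inferior where dQ/dI < 0. Setting dQ/dI = 0 gives I = 4.11 / 0.386 = 10.65.

10.65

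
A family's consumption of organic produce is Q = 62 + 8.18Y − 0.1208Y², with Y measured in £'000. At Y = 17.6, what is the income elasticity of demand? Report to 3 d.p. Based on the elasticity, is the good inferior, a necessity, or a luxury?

0.410 (necessity)

At Y = 17.6: Q = 168.5490.
dQ/dY = 8.18 − 0.2416Y = 3.92784.
η = (dQ/dY)·(Y/Q) = 3.92784 × (17.6/168.5490) = 0.410.
0 < η < 1 ⇒ necessity.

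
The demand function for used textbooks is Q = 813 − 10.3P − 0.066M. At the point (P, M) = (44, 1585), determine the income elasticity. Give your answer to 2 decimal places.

At P = 44, M = 1585: Q = 255.190.
Holding P constant, ∂Q/∂M = −0.066.
η_M = (∂Q/∂M)·(M/Q) = -0.066 × (1585/255.190) = -0.41.

-0.41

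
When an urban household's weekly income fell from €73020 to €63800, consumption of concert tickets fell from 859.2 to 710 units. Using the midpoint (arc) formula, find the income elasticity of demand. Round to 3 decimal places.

ΔQ = 710 − 859.2 = -149.2; midpoint Q̄ = (859.2 + 710)/2 = 784.6.
ΔI = 63800 − 73020 = -9220; midpoint Ī = (73020 + 63800)/2 = 68410.
η = (ΔQ/Q̄) ÷ (ΔI/Ī) = (-149.2/784.6) ÷ (-9220/68410) = 1.411.

1.411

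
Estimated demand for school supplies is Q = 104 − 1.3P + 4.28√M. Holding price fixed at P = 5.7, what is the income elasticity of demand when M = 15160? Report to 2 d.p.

0.42

At P = 5.7, M = 15160: Q = 623.569.
Holding P constant, ∂Q/∂M = 4.28/(2√M) = 0.0173806.
η_M = (∂Q/∂M)·(M/Q) = 0.0173806 × (15160/623.569) = 0.42.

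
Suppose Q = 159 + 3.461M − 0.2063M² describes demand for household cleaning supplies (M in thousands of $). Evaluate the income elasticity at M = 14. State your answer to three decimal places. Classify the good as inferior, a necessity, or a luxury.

At M = 14: Q = 167.0192.
dQ/dM = 3.461 − 0.4126M = -2.31540.
η = (dQ/dM)·(M/Q) = -2.31540 × (14/167.0192) = -0.194.
η < 0 ⇒ inferior good.

-0.194 (inferior good)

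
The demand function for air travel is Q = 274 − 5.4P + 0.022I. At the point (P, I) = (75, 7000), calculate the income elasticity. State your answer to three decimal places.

6.696

At P = 75, I = 7000: Q = 23.000.
Holding P constant, ∂Q/∂I = 0.022.
η_I = (∂Q/∂I)·(I/Q) = 0.022 × (7000/23.000) = 6.696.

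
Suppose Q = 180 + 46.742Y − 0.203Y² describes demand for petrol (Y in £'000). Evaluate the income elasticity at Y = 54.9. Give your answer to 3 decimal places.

At Y = 54.9: Q = 2134.2918.
dQ/dY = 46.742 − 0.406Y = 24.45260.
η = (dQ/dY)·(Y/Q) = 24.45260 × (54.9/2134.2918) = 0.629.

0.629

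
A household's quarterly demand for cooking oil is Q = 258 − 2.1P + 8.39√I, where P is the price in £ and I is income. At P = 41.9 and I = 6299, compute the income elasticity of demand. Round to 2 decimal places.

At P = 41.9, I = 6299: Q = 835.893.
Holding P constant, ∂Q/∂I = 8.39/(2√I) = 0.0528562.
η_I = (∂Q/∂I)·(I/Q) = 0.0528562 × (6299/835.893) = 0.40.

0.40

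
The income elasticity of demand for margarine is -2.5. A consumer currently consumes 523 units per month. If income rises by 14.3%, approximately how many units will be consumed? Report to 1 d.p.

336.0

%ΔQ ≈ η × %ΔI = -2.5 × 14.3% = -35.75%.
New Q ≈ 523 × (1 − 0.3575) = 336.0.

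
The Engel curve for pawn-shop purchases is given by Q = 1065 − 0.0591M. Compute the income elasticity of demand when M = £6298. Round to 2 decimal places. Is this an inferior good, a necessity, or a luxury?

At M = 6298: Q = 692.788.
dQ/dM = −0.0591.
η = (dQ/dM)·(M/Q) = -0.0591 × (6298/692.788) = -0.54.
Since η < 0, the good is an inferior good.

-0.54 (inferior good)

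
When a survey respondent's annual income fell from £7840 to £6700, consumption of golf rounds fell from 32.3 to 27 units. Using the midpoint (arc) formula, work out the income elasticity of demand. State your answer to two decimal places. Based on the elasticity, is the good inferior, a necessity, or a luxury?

1.14 (luxury)

ΔQ = 27 − 32.3 = -5.3; midpoint Q̄ = (32.3 + 27)/2 = 29.65.
ΔI = 6700 − 7840 = -1140; midpoint Ī = (7840 + 6700)/2 = 7270.
η = (ΔQ/Q̄) ÷ (ΔI/Ī) = (-5.3/29.65) ÷ (-1140/7270) = 1.14.
η > 1 ⇒ luxury.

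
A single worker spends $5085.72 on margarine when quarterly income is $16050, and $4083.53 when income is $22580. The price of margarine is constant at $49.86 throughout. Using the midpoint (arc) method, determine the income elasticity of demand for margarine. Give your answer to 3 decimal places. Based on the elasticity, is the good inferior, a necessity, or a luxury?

-0.647 (inferior good)

With a constant price, Q₁ = 5085.72/49.86 = 102.000 and Q₂ = 4083.53/49.86 = 81.900 (equivalently, work directly with expenditure since P cancels).
Midpoint %ΔQ = (4083.53 − 5085.72)/4584.63 = -0.21860; midpoint %ΔI = (22580 − 16050)/19315 = 0.33808.
η = -0.21860 / 0.33808 = -0.647.
η < 0 ⇒ inferior good.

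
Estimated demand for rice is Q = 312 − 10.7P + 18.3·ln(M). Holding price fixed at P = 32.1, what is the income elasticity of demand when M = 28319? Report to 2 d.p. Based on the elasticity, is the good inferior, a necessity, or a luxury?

0.12 (necessity)

At P = 32.1, M = 28319: Q = 156.129.
Holding P constant, ∂Q/∂M = 18.3/M = 0.000646209.
η_M = (∂Q/∂M)·(M/Q) = 0.000646209 × (28319/156.129) = 0.12.
Since 0 < η < 1, this is a necessity.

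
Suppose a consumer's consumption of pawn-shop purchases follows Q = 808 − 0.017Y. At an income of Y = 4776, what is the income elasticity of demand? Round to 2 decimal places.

-0.11

At Y = 4776: Q = 726.808.
dQ/dY = −0.017.
η = (dQ/dY)·(Y/Q) = -0.017 × (4776/726.808) = -0.11.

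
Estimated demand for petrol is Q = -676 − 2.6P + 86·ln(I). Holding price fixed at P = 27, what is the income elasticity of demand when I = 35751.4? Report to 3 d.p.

At P = 27, I = 35751.4: Q = 155.454.
Holding P constant, ∂Q/∂I = 86/I = 0.0024055.
η_I = (∂Q/∂I)·(I/Q) = 0.0024055 × (35751.4/155.454) = 0.553.

0.553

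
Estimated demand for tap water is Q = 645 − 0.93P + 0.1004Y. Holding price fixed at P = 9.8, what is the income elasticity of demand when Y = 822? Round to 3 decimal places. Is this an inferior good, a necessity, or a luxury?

0.115 (necessity)

At P = 9.8, Y = 822: Q = 718.415.
Holding P constant, ∂Q/∂Y = 0.1004.
η_Y = (∂Q/∂Y)·(Y/Q) = 0.1004 × (822/718.415) = 0.115.
Since 0 < η < 1, this is a necessity.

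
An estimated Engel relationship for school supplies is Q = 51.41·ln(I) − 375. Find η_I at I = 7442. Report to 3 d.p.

0.617

At I = 7442: Q = 83.315.
dQ/dI = 51.41/I = 0.00690809 at this income.
η = (dQ/dI)·(I/Q) = 0.00690809 × (7442/83.315) = 0.617.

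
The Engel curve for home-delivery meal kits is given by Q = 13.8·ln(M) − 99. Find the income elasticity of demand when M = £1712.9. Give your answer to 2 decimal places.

3.68

At M = 1712.9: Q = 3.754.
dQ/dM = 13.8/M = 0.00805651 at this income.
η = (dQ/dM)·(M/Q) = 0.00805651 × (1712.9/3.754) = 3.68.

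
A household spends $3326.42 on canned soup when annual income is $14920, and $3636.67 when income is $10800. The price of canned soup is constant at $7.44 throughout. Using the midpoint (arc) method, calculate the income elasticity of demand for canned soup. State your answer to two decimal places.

-0.28

With a constant price, Q₁ = 3326.42/7.44 = 447.099 and Q₂ = 3636.67/7.44 = 488.800 (equivalently, work directly with expenditure since P cancels).
Midpoint %ΔQ = (3636.67 − 3326.42)/3481.55 = 0.08911; midpoint %ΔI = (10800 − 14920)/12860 = -0.32037.
η = 0.08911 / -0.32037 = -0.28.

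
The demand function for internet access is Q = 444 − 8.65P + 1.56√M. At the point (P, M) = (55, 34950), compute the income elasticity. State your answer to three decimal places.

0.561

At P = 55, M = 34950: Q = 259.891.
Holding P constant, ∂Q/∂M = 1.56/(2√M) = 0.00417226.
η_M = (∂Q/∂M)·(M/Q) = 0.00417226 × (34950/259.891) = 0.561.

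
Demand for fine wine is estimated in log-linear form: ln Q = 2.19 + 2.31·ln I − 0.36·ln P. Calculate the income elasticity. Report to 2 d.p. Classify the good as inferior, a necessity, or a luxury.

In a log-linear demand, the coefficient on ln I is the income elasticity.
So η = 2.31.
η > 1 ⇒ luxury.

2.31 (luxury)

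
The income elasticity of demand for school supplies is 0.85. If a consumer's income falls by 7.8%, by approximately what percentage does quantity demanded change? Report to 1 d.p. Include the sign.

%ΔQ ≈ η × %ΔI = 0.85 × (-7.8%) = -6.6%.

-6.6%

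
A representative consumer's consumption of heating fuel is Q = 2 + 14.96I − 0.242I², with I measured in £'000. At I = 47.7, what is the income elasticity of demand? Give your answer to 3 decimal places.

-2.350

At I = 47.7: Q = 164.9718.
dQ/dI = 14.96 − 0.484I = -8.12680.
η = (dQ/dI)·(I/Q) = -8.12680 × (47.7/164.9718) = -2.350.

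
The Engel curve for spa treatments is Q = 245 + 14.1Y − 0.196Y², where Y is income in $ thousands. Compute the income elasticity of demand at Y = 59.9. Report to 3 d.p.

At Y = 59.9: Q = 386.3400.
dQ/dY = 14.1 − 0.392Y = -9.38080.
η = (dQ/dY)·(Y/Q) = -9.38080 × (59.9/386.3400) = -1.454.

-1.454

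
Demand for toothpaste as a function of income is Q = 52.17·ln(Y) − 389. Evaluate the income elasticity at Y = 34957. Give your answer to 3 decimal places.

0.333

At Y = 34957: Q = 156.796.
dQ/dY = 52.17/Y = 0.0014924 at this income.
η = (dQ/dY)·(Y/Q) = 0.0014924 × (34957/156.796) = 0.333.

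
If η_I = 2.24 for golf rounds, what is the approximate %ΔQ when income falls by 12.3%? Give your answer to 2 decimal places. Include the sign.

%ΔQ ≈ η × %ΔI = 2.24 × (-12.3%) = -27.55%.

-27.55%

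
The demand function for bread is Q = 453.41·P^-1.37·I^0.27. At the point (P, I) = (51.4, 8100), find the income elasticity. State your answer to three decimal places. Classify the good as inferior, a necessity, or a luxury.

0.270 (necessity)

For a multiplicative demand Q = A·P^α·I^β, the income elasticity is β everywhere.
Here β = 0.27, so η = 0.270.
Since 0 < η < 1, this is a necessity.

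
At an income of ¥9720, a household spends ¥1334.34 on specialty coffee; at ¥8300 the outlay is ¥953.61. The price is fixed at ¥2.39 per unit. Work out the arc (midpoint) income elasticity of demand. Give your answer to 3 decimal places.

2.112

With a constant price, Q₁ = 1334.34/2.39 = 558.301 and Q₂ = 953.61/2.39 = 399.000 (equivalently, work directly with expenditure since P cancels).
Midpoint %ΔQ = (953.61 − 1334.34)/1143.97 = -0.33281; midpoint %ΔI = (8300 − 9720)/9010 = -0.15760.
η = -0.33281 / -0.15760 = 2.112.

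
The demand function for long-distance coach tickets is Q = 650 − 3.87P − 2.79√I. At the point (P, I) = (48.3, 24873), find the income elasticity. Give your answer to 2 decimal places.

-9.54

At P = 48.3, I = 24873: Q = 23.063.
Holding P constant, ∂Q/∂I = -2.79/(2√I) = -0.00884525.
η_I = (∂Q/∂I)·(I/Q) = -0.00884525 × (24873/23.063) = -9.54.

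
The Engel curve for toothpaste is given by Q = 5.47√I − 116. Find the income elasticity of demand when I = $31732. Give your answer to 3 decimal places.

0.568

At I = 31732: Q = 858.397.
dQ/dI = 5.47/(2√I) = 0.0153535 at this income.
η = (dQ/dI)·(I/Q) = 0.0153535 × (31732/858.397) = 0.568.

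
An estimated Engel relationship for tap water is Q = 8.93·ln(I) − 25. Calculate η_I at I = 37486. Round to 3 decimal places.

0.129

At I = 37486: Q = 69.048.
dQ/dI = 8.93/I = 0.000238222 at this income.
η = (dQ/dI)·(I/Q) = 0.000238222 × (37486/69.048) = 0.129.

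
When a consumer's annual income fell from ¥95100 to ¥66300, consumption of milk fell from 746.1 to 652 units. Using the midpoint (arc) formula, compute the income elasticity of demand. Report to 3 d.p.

0.377

ΔQ = 652 − 746.1 = -94.1; midpoint Q̄ = (746.1 + 652)/2 = 699.05.
ΔI = 66300 − 95100 = -28800; midpoint Ī = (95100 + 66300)/2 = 80700.
η = (ΔQ/Q̄) ÷ (ΔI/Ī) = (-94.1/699.05) ÷ (-28800/80700) = 0.377.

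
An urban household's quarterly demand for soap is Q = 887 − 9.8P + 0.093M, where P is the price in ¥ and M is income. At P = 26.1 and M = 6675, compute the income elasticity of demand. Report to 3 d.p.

0.496

At P = 26.1, M = 6675: Q = 1251.995.
Holding P constant, ∂Q/∂M = 0.093.
η_M = (∂Q/∂M)·(M/Q) = 0.093 × (6675/1251.995) = 0.496.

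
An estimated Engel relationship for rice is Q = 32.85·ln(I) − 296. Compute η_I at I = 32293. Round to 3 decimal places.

0.729

At I = 32293: Q = 45.069.
dQ/dI = 32.85/I = 0.00101725 at this income.
η = (dQ/dI)·(I/Q) = 0.00101725 × (32293/45.069) = 0.729.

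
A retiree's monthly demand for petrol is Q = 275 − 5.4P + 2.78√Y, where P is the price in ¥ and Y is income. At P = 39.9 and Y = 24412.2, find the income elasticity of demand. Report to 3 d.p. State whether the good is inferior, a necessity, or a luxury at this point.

0.440 (necessity)

At P = 39.9, Y = 24412.2: Q = 493.898.
Holding P constant, ∂Q/∂Y = 2.78/(2√Y) = 0.00889634.
η_Y = (∂Q/∂Y)·(Y/Q) = 0.00889634 × (24412.2/493.898) = 0.440.
Since 0 < η < 1, this is a necessity.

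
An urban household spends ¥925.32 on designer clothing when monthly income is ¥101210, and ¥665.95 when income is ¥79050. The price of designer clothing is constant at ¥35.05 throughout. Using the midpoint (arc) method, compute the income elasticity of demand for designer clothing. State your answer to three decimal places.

With a constant price, Q₁ = 925.32/35.05 = 26.400 and Q₂ = 665.95/35.05 = 19.000 (equivalently, work directly with expenditure since P cancels).
Midpoint %ΔQ = (665.95 − 925.32)/795.64 = -0.32599; midpoint %ΔI = (79050 − 101210)/90130 = -0.24587.
η = -0.32599 / -0.24587 = 1.326.

1.326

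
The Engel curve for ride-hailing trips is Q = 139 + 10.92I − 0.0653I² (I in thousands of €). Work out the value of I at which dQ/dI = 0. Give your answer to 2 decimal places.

dQ/dI = 10.92 − 0.1306I.
The good is inferior where dQ/dI < 0. Setting dQ/dI = 0 gives I = 10.92 / 0.1306 = 83.61.

83.61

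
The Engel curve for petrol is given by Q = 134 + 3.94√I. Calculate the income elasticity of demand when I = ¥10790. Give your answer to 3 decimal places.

At I = 10790: Q = 543.267.
dQ/dI = 3.94/(2√I) = 0.0189651 at this income.
η = (dQ/dI)·(I/Q) = 0.0189651 × (10790/543.267) = 0.377.

0.377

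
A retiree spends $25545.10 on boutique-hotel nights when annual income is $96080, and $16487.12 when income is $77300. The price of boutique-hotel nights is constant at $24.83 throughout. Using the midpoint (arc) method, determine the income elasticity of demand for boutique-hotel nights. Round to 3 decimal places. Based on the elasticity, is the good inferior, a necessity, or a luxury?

With a constant price, Q₁ = 25545.10/24.83 = 1028.800 and Q₂ = 16487.12/24.83 = 664.000 (equivalently, work directly with expenditure since P cancels).
Midpoint %ΔQ = (16487.12 − 25545.10)/21016.11 = -0.43100; midpoint %ΔI = (77300 − 96080)/86690 = -0.21663.
η = -0.43100 / -0.21663 = 1.990.
η > 1 ⇒ luxury.

1.990 (luxury)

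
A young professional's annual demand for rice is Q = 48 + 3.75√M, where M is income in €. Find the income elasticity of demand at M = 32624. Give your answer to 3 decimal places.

At M = 32624: Q = 725.329.
dQ/dM = 3.75/(2√M) = 0.0103808 at this income.
η = (dQ/dM)·(M/Q) = 0.0103808 × (32624/725.329) = 0.467.

0.467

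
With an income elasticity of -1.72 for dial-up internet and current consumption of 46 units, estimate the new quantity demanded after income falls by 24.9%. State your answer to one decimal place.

65.7

%ΔQ ≈ η × %ΔI = -1.72 × (-24.9%) = 42.828%.
New Q ≈ 46 × (1 + 0.42828) = 65.7.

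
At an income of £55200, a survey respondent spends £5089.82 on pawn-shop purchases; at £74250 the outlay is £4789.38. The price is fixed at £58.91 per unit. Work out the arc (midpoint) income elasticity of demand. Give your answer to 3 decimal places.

-0.207

With a constant price, Q₁ = 5089.82/58.91 = 86.400 and Q₂ = 4789.38/58.91 = 81.300 (equivalently, work directly with expenditure since P cancels).
Midpoint %ΔQ = (4789.38 − 5089.82)/4939.60 = -0.06082; midpoint %ΔI = (74250 − 55200)/64725 = 0.29432.
η = -0.06082 / 0.29432 = -0.207.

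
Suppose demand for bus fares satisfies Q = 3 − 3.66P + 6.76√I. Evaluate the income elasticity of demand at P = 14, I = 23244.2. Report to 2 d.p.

0.52

At P = 14, I = 23244.2: Q = 982.393.
Holding P constant, ∂Q/∂I = 6.76/(2√I) = 0.0221697.
η_I = (∂Q/∂I)·(I/Q) = 0.0221697 × (23244.2/982.393) = 0.52.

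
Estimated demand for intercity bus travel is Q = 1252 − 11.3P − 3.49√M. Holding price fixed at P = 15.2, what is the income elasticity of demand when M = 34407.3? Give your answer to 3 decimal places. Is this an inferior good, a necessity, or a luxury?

-0.748 (inferior good)

At P = 15.2, M = 34407.3: Q = 432.873.
Holding P constant, ∂Q/∂M = -3.49/(2√M) = -0.00940741.
η_M = (∂Q/∂M)·(M/Q) = -0.00940741 × (34407.3/432.873) = -0.748.
Since η < 0, this is an inferior good.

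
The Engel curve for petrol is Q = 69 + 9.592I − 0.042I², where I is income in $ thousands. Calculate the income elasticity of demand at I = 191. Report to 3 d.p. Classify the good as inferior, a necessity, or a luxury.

At I = 191: Q = 368.8700.
dQ/dI = 9.592 − 0.084I = -6.45200.
η = (dQ/dI)·(I/Q) = -6.45200 × (191/368.8700) = -3.341.
η < 0 ⇒ inferior good.

-3.341 (inferior good)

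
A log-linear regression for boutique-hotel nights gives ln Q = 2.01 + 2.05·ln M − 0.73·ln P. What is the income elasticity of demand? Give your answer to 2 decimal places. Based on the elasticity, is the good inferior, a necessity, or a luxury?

In a log-linear demand, the coefficient on ln M is the income elasticity.
So η = 2.05.
η > 1 ⇒ luxury.

2.05 (luxury)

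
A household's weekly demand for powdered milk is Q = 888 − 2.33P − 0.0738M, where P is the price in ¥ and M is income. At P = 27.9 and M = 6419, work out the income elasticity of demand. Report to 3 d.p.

At P = 27.9, M = 6419: Q = 349.271.
Holding P constant, ∂Q/∂M = −0.0738.
η_M = (∂Q/∂M)·(M/Q) = -0.0738 × (6419/349.271) = -1.356.

-1.356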